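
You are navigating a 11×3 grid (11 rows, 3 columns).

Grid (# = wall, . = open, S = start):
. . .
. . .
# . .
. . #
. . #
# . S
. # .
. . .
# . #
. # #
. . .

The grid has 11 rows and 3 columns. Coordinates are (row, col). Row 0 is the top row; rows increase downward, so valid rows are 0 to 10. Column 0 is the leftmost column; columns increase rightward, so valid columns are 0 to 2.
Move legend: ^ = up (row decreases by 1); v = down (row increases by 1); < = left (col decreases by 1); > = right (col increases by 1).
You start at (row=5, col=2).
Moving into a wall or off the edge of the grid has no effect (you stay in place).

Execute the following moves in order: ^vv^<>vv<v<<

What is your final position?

Start: (row=5, col=2)
  ^ (up): blocked, stay at (row=5, col=2)
  v (down): (row=5, col=2) -> (row=6, col=2)
  v (down): (row=6, col=2) -> (row=7, col=2)
  ^ (up): (row=7, col=2) -> (row=6, col=2)
  < (left): blocked, stay at (row=6, col=2)
  > (right): blocked, stay at (row=6, col=2)
  v (down): (row=6, col=2) -> (row=7, col=2)
  v (down): blocked, stay at (row=7, col=2)
  < (left): (row=7, col=2) -> (row=7, col=1)
  v (down): (row=7, col=1) -> (row=8, col=1)
  < (left): blocked, stay at (row=8, col=1)
  < (left): blocked, stay at (row=8, col=1)
Final: (row=8, col=1)

Answer: Final position: (row=8, col=1)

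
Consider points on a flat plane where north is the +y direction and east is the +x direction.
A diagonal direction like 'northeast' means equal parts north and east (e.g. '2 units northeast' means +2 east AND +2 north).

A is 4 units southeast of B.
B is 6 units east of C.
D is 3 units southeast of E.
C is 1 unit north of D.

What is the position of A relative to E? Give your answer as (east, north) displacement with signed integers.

Place E at the origin (east=0, north=0).
  D is 3 units southeast of E: delta (east=+3, north=-3); D at (east=3, north=-3).
  C is 1 unit north of D: delta (east=+0, north=+1); C at (east=3, north=-2).
  B is 6 units east of C: delta (east=+6, north=+0); B at (east=9, north=-2).
  A is 4 units southeast of B: delta (east=+4, north=-4); A at (east=13, north=-6).
Therefore A relative to E: (east=13, north=-6).

Answer: A is at (east=13, north=-6) relative to E.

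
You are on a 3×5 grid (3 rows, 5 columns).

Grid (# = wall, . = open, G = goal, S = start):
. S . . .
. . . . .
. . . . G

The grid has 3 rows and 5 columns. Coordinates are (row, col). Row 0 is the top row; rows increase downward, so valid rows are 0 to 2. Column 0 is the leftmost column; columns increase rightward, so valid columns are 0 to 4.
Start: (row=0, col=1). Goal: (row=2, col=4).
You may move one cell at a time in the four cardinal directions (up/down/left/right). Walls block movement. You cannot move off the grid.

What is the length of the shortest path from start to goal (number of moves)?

BFS from (row=0, col=1) until reaching (row=2, col=4):
  Distance 0: (row=0, col=1)
  Distance 1: (row=0, col=0), (row=0, col=2), (row=1, col=1)
  Distance 2: (row=0, col=3), (row=1, col=0), (row=1, col=2), (row=2, col=1)
  Distance 3: (row=0, col=4), (row=1, col=3), (row=2, col=0), (row=2, col=2)
  Distance 4: (row=1, col=4), (row=2, col=3)
  Distance 5: (row=2, col=4)  <- goal reached here
One shortest path (5 moves): (row=0, col=1) -> (row=0, col=2) -> (row=0, col=3) -> (row=0, col=4) -> (row=1, col=4) -> (row=2, col=4)

Answer: Shortest path length: 5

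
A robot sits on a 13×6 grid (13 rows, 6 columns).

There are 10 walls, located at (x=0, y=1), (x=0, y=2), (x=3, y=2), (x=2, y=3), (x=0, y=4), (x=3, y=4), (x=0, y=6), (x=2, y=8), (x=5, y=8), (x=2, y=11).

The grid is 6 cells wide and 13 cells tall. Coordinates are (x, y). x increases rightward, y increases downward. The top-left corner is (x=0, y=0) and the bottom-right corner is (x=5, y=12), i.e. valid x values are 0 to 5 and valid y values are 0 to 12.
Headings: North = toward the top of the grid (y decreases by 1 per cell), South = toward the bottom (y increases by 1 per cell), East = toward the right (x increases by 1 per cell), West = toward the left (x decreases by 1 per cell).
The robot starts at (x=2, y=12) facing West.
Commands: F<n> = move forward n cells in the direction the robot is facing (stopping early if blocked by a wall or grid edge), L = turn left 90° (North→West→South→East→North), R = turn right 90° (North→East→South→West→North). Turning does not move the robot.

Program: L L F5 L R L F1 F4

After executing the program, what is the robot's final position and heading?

Answer: Final position: (x=5, y=9), facing North

Derivation:
Start: (x=2, y=12), facing West
  L: turn left, now facing South
  L: turn left, now facing East
  F5: move forward 3/5 (blocked), now at (x=5, y=12)
  L: turn left, now facing North
  R: turn right, now facing East
  L: turn left, now facing North
  F1: move forward 1, now at (x=5, y=11)
  F4: move forward 2/4 (blocked), now at (x=5, y=9)
Final: (x=5, y=9), facing North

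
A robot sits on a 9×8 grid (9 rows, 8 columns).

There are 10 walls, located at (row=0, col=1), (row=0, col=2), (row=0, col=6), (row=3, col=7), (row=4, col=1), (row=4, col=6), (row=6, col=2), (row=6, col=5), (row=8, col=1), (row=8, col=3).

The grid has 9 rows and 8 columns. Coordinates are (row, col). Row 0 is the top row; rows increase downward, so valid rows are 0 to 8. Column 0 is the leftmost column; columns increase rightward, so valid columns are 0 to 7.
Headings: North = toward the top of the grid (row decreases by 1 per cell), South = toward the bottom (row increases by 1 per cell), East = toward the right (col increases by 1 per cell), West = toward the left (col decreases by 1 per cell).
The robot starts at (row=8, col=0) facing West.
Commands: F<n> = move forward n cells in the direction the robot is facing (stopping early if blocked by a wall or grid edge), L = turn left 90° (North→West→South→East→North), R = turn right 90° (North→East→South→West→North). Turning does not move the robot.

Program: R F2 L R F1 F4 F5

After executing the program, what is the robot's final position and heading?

Start: (row=8, col=0), facing West
  R: turn right, now facing North
  F2: move forward 2, now at (row=6, col=0)
  L: turn left, now facing West
  R: turn right, now facing North
  F1: move forward 1, now at (row=5, col=0)
  F4: move forward 4, now at (row=1, col=0)
  F5: move forward 1/5 (blocked), now at (row=0, col=0)
Final: (row=0, col=0), facing North

Answer: Final position: (row=0, col=0), facing North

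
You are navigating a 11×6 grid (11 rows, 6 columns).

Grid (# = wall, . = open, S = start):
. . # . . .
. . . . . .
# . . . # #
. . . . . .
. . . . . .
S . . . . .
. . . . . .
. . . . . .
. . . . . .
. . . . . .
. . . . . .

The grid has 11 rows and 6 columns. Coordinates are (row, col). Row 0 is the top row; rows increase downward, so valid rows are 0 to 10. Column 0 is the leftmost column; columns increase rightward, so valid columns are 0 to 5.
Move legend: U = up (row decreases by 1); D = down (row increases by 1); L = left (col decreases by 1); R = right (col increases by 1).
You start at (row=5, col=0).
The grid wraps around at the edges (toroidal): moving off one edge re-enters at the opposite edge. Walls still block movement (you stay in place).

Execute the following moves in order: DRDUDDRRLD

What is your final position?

Answer: Final position: (row=9, col=2)

Derivation:
Start: (row=5, col=0)
  D (down): (row=5, col=0) -> (row=6, col=0)
  R (right): (row=6, col=0) -> (row=6, col=1)
  D (down): (row=6, col=1) -> (row=7, col=1)
  U (up): (row=7, col=1) -> (row=6, col=1)
  D (down): (row=6, col=1) -> (row=7, col=1)
  D (down): (row=7, col=1) -> (row=8, col=1)
  R (right): (row=8, col=1) -> (row=8, col=2)
  R (right): (row=8, col=2) -> (row=8, col=3)
  L (left): (row=8, col=3) -> (row=8, col=2)
  D (down): (row=8, col=2) -> (row=9, col=2)
Final: (row=9, col=2)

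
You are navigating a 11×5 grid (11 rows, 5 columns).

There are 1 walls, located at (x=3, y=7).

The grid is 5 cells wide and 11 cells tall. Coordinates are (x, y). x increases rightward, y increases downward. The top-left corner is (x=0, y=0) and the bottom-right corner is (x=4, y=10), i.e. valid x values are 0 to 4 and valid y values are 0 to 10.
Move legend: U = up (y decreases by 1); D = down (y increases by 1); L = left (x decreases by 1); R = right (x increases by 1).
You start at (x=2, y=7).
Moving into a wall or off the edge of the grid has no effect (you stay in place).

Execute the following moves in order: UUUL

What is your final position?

Start: (x=2, y=7)
  U (up): (x=2, y=7) -> (x=2, y=6)
  U (up): (x=2, y=6) -> (x=2, y=5)
  U (up): (x=2, y=5) -> (x=2, y=4)
  L (left): (x=2, y=4) -> (x=1, y=4)
Final: (x=1, y=4)

Answer: Final position: (x=1, y=4)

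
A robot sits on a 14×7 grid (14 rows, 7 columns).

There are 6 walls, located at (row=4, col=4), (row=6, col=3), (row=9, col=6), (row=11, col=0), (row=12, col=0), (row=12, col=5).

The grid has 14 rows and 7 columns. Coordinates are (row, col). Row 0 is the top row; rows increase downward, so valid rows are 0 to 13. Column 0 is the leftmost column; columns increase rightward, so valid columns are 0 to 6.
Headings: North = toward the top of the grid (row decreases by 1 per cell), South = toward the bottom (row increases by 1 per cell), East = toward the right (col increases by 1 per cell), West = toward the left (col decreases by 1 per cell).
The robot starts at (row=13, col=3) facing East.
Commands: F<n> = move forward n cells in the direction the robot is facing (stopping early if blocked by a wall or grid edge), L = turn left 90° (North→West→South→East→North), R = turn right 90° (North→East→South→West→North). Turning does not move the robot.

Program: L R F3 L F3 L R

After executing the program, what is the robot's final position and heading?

Answer: Final position: (row=10, col=6), facing North

Derivation:
Start: (row=13, col=3), facing East
  L: turn left, now facing North
  R: turn right, now facing East
  F3: move forward 3, now at (row=13, col=6)
  L: turn left, now facing North
  F3: move forward 3, now at (row=10, col=6)
  L: turn left, now facing West
  R: turn right, now facing North
Final: (row=10, col=6), facing North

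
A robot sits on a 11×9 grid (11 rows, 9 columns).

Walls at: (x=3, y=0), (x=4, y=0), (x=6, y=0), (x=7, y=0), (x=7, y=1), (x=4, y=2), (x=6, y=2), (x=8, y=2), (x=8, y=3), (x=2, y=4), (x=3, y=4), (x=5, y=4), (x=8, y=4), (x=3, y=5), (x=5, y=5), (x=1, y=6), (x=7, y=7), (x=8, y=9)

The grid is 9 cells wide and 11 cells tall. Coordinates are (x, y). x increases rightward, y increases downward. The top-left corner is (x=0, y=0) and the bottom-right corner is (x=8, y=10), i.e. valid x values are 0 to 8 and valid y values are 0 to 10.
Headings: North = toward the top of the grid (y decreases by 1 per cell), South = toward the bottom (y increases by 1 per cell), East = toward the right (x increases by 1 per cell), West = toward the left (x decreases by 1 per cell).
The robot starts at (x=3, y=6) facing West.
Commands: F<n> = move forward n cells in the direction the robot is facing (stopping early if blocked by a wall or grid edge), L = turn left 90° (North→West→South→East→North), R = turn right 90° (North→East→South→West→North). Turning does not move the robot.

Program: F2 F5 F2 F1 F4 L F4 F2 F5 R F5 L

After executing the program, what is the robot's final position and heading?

Start: (x=3, y=6), facing West
  F2: move forward 1/2 (blocked), now at (x=2, y=6)
  F5: move forward 0/5 (blocked), now at (x=2, y=6)
  F2: move forward 0/2 (blocked), now at (x=2, y=6)
  F1: move forward 0/1 (blocked), now at (x=2, y=6)
  F4: move forward 0/4 (blocked), now at (x=2, y=6)
  L: turn left, now facing South
  F4: move forward 4, now at (x=2, y=10)
  F2: move forward 0/2 (blocked), now at (x=2, y=10)
  F5: move forward 0/5 (blocked), now at (x=2, y=10)
  R: turn right, now facing West
  F5: move forward 2/5 (blocked), now at (x=0, y=10)
  L: turn left, now facing South
Final: (x=0, y=10), facing South

Answer: Final position: (x=0, y=10), facing South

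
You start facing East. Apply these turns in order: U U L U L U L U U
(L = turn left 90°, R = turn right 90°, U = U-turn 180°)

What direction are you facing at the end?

Answer: Final heading: South

Derivation:
Start: East
  U (U-turn (180°)) -> West
  U (U-turn (180°)) -> East
  L (left (90° counter-clockwise)) -> North
  U (U-turn (180°)) -> South
  L (left (90° counter-clockwise)) -> East
  U (U-turn (180°)) -> West
  L (left (90° counter-clockwise)) -> South
  U (U-turn (180°)) -> North
  U (U-turn (180°)) -> South
Final: South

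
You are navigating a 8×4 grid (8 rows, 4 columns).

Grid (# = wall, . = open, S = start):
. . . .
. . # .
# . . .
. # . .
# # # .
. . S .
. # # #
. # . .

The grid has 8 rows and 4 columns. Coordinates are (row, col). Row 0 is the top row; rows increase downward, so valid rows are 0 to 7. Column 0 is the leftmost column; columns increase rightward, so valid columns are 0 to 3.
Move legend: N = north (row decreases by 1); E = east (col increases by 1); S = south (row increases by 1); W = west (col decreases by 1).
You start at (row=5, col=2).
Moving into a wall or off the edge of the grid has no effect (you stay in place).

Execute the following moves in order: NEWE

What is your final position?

Answer: Final position: (row=5, col=3)

Derivation:
Start: (row=5, col=2)
  N (north): blocked, stay at (row=5, col=2)
  E (east): (row=5, col=2) -> (row=5, col=3)
  W (west): (row=5, col=3) -> (row=5, col=2)
  E (east): (row=5, col=2) -> (row=5, col=3)
Final: (row=5, col=3)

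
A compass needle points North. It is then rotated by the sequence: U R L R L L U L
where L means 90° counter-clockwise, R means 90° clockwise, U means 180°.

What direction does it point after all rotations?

Answer: Final heading: South

Derivation:
Start: North
  U (U-turn (180°)) -> South
  R (right (90° clockwise)) -> West
  L (left (90° counter-clockwise)) -> South
  R (right (90° clockwise)) -> West
  L (left (90° counter-clockwise)) -> South
  L (left (90° counter-clockwise)) -> East
  U (U-turn (180°)) -> West
  L (left (90° counter-clockwise)) -> South
Final: South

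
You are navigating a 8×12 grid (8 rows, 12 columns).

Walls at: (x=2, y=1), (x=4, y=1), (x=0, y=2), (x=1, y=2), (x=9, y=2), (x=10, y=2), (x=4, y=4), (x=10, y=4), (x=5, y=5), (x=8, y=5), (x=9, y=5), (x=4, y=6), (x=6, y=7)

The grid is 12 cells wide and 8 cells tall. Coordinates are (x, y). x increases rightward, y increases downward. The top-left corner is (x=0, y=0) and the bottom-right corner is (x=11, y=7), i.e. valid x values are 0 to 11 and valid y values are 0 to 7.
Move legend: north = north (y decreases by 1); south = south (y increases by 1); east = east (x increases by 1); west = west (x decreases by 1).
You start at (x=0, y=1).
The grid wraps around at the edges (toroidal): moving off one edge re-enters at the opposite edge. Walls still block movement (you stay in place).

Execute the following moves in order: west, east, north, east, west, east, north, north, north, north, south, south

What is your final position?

Answer: Final position: (x=1, y=6)

Derivation:
Start: (x=0, y=1)
  west (west): (x=0, y=1) -> (x=11, y=1)
  east (east): (x=11, y=1) -> (x=0, y=1)
  north (north): (x=0, y=1) -> (x=0, y=0)
  east (east): (x=0, y=0) -> (x=1, y=0)
  west (west): (x=1, y=0) -> (x=0, y=0)
  east (east): (x=0, y=0) -> (x=1, y=0)
  north (north): (x=1, y=0) -> (x=1, y=7)
  north (north): (x=1, y=7) -> (x=1, y=6)
  north (north): (x=1, y=6) -> (x=1, y=5)
  north (north): (x=1, y=5) -> (x=1, y=4)
  south (south): (x=1, y=4) -> (x=1, y=5)
  south (south): (x=1, y=5) -> (x=1, y=6)
Final: (x=1, y=6)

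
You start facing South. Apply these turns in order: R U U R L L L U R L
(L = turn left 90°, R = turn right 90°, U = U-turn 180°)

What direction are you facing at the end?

Start: South
  R (right (90° clockwise)) -> West
  U (U-turn (180°)) -> East
  U (U-turn (180°)) -> West
  R (right (90° clockwise)) -> North
  L (left (90° counter-clockwise)) -> West
  L (left (90° counter-clockwise)) -> South
  L (left (90° counter-clockwise)) -> East
  U (U-turn (180°)) -> West
  R (right (90° clockwise)) -> North
  L (left (90° counter-clockwise)) -> West
Final: West

Answer: Final heading: West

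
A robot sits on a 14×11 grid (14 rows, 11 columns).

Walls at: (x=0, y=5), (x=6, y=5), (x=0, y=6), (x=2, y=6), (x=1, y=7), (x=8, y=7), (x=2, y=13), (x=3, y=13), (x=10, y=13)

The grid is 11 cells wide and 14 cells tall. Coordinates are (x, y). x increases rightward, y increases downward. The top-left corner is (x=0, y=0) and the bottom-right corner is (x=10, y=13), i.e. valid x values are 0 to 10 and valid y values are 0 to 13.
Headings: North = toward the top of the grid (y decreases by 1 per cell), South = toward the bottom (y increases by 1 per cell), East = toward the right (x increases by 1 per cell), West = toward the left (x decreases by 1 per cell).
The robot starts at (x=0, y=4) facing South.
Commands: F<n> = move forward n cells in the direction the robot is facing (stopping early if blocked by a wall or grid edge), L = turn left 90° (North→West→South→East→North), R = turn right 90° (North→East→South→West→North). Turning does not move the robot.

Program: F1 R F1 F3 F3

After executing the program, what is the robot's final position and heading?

Start: (x=0, y=4), facing South
  F1: move forward 0/1 (blocked), now at (x=0, y=4)
  R: turn right, now facing West
  F1: move forward 0/1 (blocked), now at (x=0, y=4)
  F3: move forward 0/3 (blocked), now at (x=0, y=4)
  F3: move forward 0/3 (blocked), now at (x=0, y=4)
Final: (x=0, y=4), facing West

Answer: Final position: (x=0, y=4), facing West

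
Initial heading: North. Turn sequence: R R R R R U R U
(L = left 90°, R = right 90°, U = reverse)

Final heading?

Start: North
  R (right (90° clockwise)) -> East
  R (right (90° clockwise)) -> South
  R (right (90° clockwise)) -> West
  R (right (90° clockwise)) -> North
  R (right (90° clockwise)) -> East
  U (U-turn (180°)) -> West
  R (right (90° clockwise)) -> North
  U (U-turn (180°)) -> South
Final: South

Answer: Final heading: South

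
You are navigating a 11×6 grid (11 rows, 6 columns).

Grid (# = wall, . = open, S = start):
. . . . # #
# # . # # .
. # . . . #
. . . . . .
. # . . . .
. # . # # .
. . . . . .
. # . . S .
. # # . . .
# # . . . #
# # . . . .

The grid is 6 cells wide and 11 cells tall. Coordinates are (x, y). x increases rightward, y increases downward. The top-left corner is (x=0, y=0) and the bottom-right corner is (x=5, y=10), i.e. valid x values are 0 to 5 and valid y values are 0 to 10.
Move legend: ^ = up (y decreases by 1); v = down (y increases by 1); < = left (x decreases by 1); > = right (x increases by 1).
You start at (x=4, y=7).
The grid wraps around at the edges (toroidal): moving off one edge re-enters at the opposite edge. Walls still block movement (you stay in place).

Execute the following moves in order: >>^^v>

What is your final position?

Answer: Final position: (x=1, y=6)

Derivation:
Start: (x=4, y=7)
  > (right): (x=4, y=7) -> (x=5, y=7)
  > (right): (x=5, y=7) -> (x=0, y=7)
  ^ (up): (x=0, y=7) -> (x=0, y=6)
  ^ (up): (x=0, y=6) -> (x=0, y=5)
  v (down): (x=0, y=5) -> (x=0, y=6)
  > (right): (x=0, y=6) -> (x=1, y=6)
Final: (x=1, y=6)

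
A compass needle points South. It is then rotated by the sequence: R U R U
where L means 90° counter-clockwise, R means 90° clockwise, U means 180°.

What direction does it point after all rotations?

Answer: Final heading: North

Derivation:
Start: South
  R (right (90° clockwise)) -> West
  U (U-turn (180°)) -> East
  R (right (90° clockwise)) -> South
  U (U-turn (180°)) -> North
Final: North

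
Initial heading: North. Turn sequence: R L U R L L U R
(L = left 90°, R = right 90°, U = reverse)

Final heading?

Start: North
  R (right (90° clockwise)) -> East
  L (left (90° counter-clockwise)) -> North
  U (U-turn (180°)) -> South
  R (right (90° clockwise)) -> West
  L (left (90° counter-clockwise)) -> South
  L (left (90° counter-clockwise)) -> East
  U (U-turn (180°)) -> West
  R (right (90° clockwise)) -> North
Final: North

Answer: Final heading: North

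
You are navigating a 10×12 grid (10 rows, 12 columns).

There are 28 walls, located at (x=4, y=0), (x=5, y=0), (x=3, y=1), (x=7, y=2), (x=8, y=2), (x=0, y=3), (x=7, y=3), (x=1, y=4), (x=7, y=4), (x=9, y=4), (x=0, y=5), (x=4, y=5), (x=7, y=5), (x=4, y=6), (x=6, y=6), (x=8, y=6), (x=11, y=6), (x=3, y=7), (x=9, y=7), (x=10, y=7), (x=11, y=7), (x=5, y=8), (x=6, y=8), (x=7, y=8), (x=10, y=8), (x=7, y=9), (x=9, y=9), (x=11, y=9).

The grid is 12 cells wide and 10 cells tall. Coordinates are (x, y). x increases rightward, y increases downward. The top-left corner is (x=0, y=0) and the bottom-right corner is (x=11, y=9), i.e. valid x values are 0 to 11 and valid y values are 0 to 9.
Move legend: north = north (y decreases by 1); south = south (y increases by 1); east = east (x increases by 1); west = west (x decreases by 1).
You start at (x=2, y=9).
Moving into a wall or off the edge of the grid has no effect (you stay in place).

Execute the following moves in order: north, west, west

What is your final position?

Answer: Final position: (x=0, y=8)

Derivation:
Start: (x=2, y=9)
  north (north): (x=2, y=9) -> (x=2, y=8)
  west (west): (x=2, y=8) -> (x=1, y=8)
  west (west): (x=1, y=8) -> (x=0, y=8)
Final: (x=0, y=8)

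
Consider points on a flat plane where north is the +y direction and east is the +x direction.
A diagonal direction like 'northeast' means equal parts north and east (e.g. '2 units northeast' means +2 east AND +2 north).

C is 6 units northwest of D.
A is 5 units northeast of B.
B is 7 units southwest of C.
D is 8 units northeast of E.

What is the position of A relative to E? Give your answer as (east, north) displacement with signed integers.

Place E at the origin (east=0, north=0).
  D is 8 units northeast of E: delta (east=+8, north=+8); D at (east=8, north=8).
  C is 6 units northwest of D: delta (east=-6, north=+6); C at (east=2, north=14).
  B is 7 units southwest of C: delta (east=-7, north=-7); B at (east=-5, north=7).
  A is 5 units northeast of B: delta (east=+5, north=+5); A at (east=0, north=12).
Therefore A relative to E: (east=0, north=12).

Answer: A is at (east=0, north=12) relative to E.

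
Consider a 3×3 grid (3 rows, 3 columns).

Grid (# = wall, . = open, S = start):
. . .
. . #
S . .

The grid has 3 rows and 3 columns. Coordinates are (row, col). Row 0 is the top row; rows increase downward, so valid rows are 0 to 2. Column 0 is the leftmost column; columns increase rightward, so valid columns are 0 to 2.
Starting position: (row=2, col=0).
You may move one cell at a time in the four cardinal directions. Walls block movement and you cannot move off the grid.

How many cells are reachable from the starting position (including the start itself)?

Answer: Reachable cells: 8

Derivation:
BFS flood-fill from (row=2, col=0):
  Distance 0: (row=2, col=0)
  Distance 1: (row=1, col=0), (row=2, col=1)
  Distance 2: (row=0, col=0), (row=1, col=1), (row=2, col=2)
  Distance 3: (row=0, col=1)
  Distance 4: (row=0, col=2)
Total reachable: 8 (grid has 8 open cells total)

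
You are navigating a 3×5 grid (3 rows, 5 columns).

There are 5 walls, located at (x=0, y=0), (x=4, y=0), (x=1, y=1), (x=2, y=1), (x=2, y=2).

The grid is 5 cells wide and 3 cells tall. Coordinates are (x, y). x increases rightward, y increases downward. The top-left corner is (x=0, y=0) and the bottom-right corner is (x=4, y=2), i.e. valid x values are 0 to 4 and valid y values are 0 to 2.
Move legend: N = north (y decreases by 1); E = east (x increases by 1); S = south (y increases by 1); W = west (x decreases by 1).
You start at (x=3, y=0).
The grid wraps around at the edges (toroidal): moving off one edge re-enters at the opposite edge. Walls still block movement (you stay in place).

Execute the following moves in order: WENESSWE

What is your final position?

Start: (x=3, y=0)
  W (west): (x=3, y=0) -> (x=2, y=0)
  E (east): (x=2, y=0) -> (x=3, y=0)
  N (north): (x=3, y=0) -> (x=3, y=2)
  E (east): (x=3, y=2) -> (x=4, y=2)
  S (south): blocked, stay at (x=4, y=2)
  S (south): blocked, stay at (x=4, y=2)
  W (west): (x=4, y=2) -> (x=3, y=2)
  E (east): (x=3, y=2) -> (x=4, y=2)
Final: (x=4, y=2)

Answer: Final position: (x=4, y=2)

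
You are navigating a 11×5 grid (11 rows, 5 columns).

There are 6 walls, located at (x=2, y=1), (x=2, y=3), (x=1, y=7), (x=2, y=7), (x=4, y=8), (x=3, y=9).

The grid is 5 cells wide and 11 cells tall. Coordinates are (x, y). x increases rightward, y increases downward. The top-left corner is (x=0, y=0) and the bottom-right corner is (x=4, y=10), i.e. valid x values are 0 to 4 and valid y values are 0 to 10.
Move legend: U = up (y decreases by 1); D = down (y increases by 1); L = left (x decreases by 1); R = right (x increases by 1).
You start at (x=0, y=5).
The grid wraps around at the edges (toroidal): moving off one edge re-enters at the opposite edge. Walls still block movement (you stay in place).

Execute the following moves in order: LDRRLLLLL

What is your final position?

Start: (x=0, y=5)
  L (left): (x=0, y=5) -> (x=4, y=5)
  D (down): (x=4, y=5) -> (x=4, y=6)
  R (right): (x=4, y=6) -> (x=0, y=6)
  R (right): (x=0, y=6) -> (x=1, y=6)
  L (left): (x=1, y=6) -> (x=0, y=6)
  L (left): (x=0, y=6) -> (x=4, y=6)
  L (left): (x=4, y=6) -> (x=3, y=6)
  L (left): (x=3, y=6) -> (x=2, y=6)
  L (left): (x=2, y=6) -> (x=1, y=6)
Final: (x=1, y=6)

Answer: Final position: (x=1, y=6)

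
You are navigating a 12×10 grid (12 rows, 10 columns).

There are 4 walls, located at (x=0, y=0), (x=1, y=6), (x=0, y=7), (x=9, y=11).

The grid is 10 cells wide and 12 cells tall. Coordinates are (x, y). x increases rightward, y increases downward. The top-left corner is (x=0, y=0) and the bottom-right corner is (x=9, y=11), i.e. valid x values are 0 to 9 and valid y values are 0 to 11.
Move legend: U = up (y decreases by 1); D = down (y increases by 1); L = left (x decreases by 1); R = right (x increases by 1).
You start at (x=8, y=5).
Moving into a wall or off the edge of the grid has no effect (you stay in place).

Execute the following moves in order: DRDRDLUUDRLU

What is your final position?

Answer: Final position: (x=8, y=6)

Derivation:
Start: (x=8, y=5)
  D (down): (x=8, y=5) -> (x=8, y=6)
  R (right): (x=8, y=6) -> (x=9, y=6)
  D (down): (x=9, y=6) -> (x=9, y=7)
  R (right): blocked, stay at (x=9, y=7)
  D (down): (x=9, y=7) -> (x=9, y=8)
  L (left): (x=9, y=8) -> (x=8, y=8)
  U (up): (x=8, y=8) -> (x=8, y=7)
  U (up): (x=8, y=7) -> (x=8, y=6)
  D (down): (x=8, y=6) -> (x=8, y=7)
  R (right): (x=8, y=7) -> (x=9, y=7)
  L (left): (x=9, y=7) -> (x=8, y=7)
  U (up): (x=8, y=7) -> (x=8, y=6)
Final: (x=8, y=6)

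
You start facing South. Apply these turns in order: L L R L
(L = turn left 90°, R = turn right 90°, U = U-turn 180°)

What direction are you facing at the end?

Answer: Final heading: North

Derivation:
Start: South
  L (left (90° counter-clockwise)) -> East
  L (left (90° counter-clockwise)) -> North
  R (right (90° clockwise)) -> East
  L (left (90° counter-clockwise)) -> North
Final: North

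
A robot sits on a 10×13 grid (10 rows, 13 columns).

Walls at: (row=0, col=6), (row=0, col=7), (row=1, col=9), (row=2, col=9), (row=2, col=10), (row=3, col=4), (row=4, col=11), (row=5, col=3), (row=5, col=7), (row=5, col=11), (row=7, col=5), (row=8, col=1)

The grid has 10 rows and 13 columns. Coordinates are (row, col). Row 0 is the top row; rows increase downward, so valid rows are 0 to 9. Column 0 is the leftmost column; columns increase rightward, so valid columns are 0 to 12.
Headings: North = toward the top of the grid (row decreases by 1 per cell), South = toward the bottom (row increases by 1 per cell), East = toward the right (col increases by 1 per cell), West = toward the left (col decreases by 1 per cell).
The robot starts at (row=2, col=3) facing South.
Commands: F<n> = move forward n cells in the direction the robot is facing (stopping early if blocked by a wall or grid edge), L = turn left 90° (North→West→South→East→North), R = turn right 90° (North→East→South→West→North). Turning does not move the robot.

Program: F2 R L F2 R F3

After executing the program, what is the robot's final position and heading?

Answer: Final position: (row=4, col=0), facing West

Derivation:
Start: (row=2, col=3), facing South
  F2: move forward 2, now at (row=4, col=3)
  R: turn right, now facing West
  L: turn left, now facing South
  F2: move forward 0/2 (blocked), now at (row=4, col=3)
  R: turn right, now facing West
  F3: move forward 3, now at (row=4, col=0)
Final: (row=4, col=0), facing West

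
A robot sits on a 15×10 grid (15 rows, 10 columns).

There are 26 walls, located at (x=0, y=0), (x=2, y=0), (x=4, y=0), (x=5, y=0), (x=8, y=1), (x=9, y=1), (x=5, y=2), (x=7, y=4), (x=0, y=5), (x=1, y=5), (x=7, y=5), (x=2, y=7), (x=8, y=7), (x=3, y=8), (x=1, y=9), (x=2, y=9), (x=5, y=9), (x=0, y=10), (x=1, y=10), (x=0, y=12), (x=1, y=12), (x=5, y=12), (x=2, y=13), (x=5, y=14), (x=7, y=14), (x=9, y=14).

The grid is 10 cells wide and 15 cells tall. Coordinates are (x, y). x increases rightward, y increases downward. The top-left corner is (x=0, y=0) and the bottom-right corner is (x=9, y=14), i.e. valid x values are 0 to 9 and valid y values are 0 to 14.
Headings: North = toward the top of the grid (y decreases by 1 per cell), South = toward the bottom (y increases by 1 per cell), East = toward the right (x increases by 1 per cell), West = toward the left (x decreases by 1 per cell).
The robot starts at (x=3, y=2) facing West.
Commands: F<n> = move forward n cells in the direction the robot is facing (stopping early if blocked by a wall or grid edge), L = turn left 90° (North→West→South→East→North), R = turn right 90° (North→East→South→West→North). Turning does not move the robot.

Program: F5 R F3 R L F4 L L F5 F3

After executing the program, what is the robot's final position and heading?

Start: (x=3, y=2), facing West
  F5: move forward 3/5 (blocked), now at (x=0, y=2)
  R: turn right, now facing North
  F3: move forward 1/3 (blocked), now at (x=0, y=1)
  R: turn right, now facing East
  L: turn left, now facing North
  F4: move forward 0/4 (blocked), now at (x=0, y=1)
  L: turn left, now facing West
  L: turn left, now facing South
  F5: move forward 3/5 (blocked), now at (x=0, y=4)
  F3: move forward 0/3 (blocked), now at (x=0, y=4)
Final: (x=0, y=4), facing South

Answer: Final position: (x=0, y=4), facing South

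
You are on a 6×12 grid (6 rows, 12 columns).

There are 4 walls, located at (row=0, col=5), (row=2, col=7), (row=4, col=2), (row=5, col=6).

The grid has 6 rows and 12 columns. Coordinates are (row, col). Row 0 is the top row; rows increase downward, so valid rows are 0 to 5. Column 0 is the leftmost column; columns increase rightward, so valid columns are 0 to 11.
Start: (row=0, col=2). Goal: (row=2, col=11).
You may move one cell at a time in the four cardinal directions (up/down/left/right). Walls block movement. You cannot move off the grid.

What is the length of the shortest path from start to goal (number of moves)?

Answer: Shortest path length: 11

Derivation:
BFS from (row=0, col=2) until reaching (row=2, col=11):
  Distance 0: (row=0, col=2)
  Distance 1: (row=0, col=1), (row=0, col=3), (row=1, col=2)
  Distance 2: (row=0, col=0), (row=0, col=4), (row=1, col=1), (row=1, col=3), (row=2, col=2)
  Distance 3: (row=1, col=0), (row=1, col=4), (row=2, col=1), (row=2, col=3), (row=3, col=2)
  Distance 4: (row=1, col=5), (row=2, col=0), (row=2, col=4), (row=3, col=1), (row=3, col=3)
  Distance 5: (row=1, col=6), (row=2, col=5), (row=3, col=0), (row=3, col=4), (row=4, col=1), (row=4, col=3)
  Distance 6: (row=0, col=6), (row=1, col=7), (row=2, col=6), (row=3, col=5), (row=4, col=0), (row=4, col=4), (row=5, col=1), (row=5, col=3)
  Distance 7: (row=0, col=7), (row=1, col=8), (row=3, col=6), (row=4, col=5), (row=5, col=0), (row=5, col=2), (row=5, col=4)
  Distance 8: (row=0, col=8), (row=1, col=9), (row=2, col=8), (row=3, col=7), (row=4, col=6), (row=5, col=5)
  Distance 9: (row=0, col=9), (row=1, col=10), (row=2, col=9), (row=3, col=8), (row=4, col=7)
  Distance 10: (row=0, col=10), (row=1, col=11), (row=2, col=10), (row=3, col=9), (row=4, col=8), (row=5, col=7)
  Distance 11: (row=0, col=11), (row=2, col=11), (row=3, col=10), (row=4, col=9), (row=5, col=8)  <- goal reached here
One shortest path (11 moves): (row=0, col=2) -> (row=0, col=3) -> (row=0, col=4) -> (row=1, col=4) -> (row=1, col=5) -> (row=1, col=6) -> (row=1, col=7) -> (row=1, col=8) -> (row=1, col=9) -> (row=1, col=10) -> (row=1, col=11) -> (row=2, col=11)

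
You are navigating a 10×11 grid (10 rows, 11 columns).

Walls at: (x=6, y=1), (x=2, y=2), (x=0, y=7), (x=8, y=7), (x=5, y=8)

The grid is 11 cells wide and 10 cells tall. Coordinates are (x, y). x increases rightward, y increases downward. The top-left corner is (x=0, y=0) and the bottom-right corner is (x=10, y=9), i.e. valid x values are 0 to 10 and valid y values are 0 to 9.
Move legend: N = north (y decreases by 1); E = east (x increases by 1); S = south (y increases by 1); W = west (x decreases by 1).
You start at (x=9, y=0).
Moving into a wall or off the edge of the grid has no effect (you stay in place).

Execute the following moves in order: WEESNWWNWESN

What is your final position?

Start: (x=9, y=0)
  W (west): (x=9, y=0) -> (x=8, y=0)
  E (east): (x=8, y=0) -> (x=9, y=0)
  E (east): (x=9, y=0) -> (x=10, y=0)
  S (south): (x=10, y=0) -> (x=10, y=1)
  N (north): (x=10, y=1) -> (x=10, y=0)
  W (west): (x=10, y=0) -> (x=9, y=0)
  W (west): (x=9, y=0) -> (x=8, y=0)
  N (north): blocked, stay at (x=8, y=0)
  W (west): (x=8, y=0) -> (x=7, y=0)
  E (east): (x=7, y=0) -> (x=8, y=0)
  S (south): (x=8, y=0) -> (x=8, y=1)
  N (north): (x=8, y=1) -> (x=8, y=0)
Final: (x=8, y=0)

Answer: Final position: (x=8, y=0)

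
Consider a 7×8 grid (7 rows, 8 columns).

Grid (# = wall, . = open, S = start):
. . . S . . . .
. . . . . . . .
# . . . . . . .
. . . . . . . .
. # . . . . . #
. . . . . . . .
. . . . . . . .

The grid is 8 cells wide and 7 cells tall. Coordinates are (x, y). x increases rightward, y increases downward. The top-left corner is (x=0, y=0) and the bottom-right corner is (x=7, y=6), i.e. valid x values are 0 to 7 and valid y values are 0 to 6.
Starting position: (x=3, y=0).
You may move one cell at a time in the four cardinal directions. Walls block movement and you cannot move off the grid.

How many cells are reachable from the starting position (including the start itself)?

Answer: Reachable cells: 53

Derivation:
BFS flood-fill from (x=3, y=0):
  Distance 0: (x=3, y=0)
  Distance 1: (x=2, y=0), (x=4, y=0), (x=3, y=1)
  Distance 2: (x=1, y=0), (x=5, y=0), (x=2, y=1), (x=4, y=1), (x=3, y=2)
  Distance 3: (x=0, y=0), (x=6, y=0), (x=1, y=1), (x=5, y=1), (x=2, y=2), (x=4, y=2), (x=3, y=3)
  Distance 4: (x=7, y=0), (x=0, y=1), (x=6, y=1), (x=1, y=2), (x=5, y=2), (x=2, y=3), (x=4, y=3), (x=3, y=4)
  Distance 5: (x=7, y=1), (x=6, y=2), (x=1, y=3), (x=5, y=3), (x=2, y=4), (x=4, y=4), (x=3, y=5)
  Distance 6: (x=7, y=2), (x=0, y=3), (x=6, y=3), (x=5, y=4), (x=2, y=5), (x=4, y=5), (x=3, y=6)
  Distance 7: (x=7, y=3), (x=0, y=4), (x=6, y=4), (x=1, y=5), (x=5, y=5), (x=2, y=6), (x=4, y=6)
  Distance 8: (x=0, y=5), (x=6, y=5), (x=1, y=6), (x=5, y=6)
  Distance 9: (x=7, y=5), (x=0, y=6), (x=6, y=6)
  Distance 10: (x=7, y=6)
Total reachable: 53 (grid has 53 open cells total)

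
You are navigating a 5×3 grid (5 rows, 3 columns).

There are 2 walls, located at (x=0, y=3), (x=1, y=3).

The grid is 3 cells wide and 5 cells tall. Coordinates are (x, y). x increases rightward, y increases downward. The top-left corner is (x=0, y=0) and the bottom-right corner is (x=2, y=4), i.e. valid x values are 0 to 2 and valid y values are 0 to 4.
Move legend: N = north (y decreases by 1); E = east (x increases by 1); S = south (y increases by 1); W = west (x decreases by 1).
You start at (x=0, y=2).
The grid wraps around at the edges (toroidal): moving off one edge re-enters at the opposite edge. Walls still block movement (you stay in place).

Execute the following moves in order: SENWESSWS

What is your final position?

Start: (x=0, y=2)
  S (south): blocked, stay at (x=0, y=2)
  E (east): (x=0, y=2) -> (x=1, y=2)
  N (north): (x=1, y=2) -> (x=1, y=1)
  W (west): (x=1, y=1) -> (x=0, y=1)
  E (east): (x=0, y=1) -> (x=1, y=1)
  S (south): (x=1, y=1) -> (x=1, y=2)
  S (south): blocked, stay at (x=1, y=2)
  W (west): (x=1, y=2) -> (x=0, y=2)
  S (south): blocked, stay at (x=0, y=2)
Final: (x=0, y=2)

Answer: Final position: (x=0, y=2)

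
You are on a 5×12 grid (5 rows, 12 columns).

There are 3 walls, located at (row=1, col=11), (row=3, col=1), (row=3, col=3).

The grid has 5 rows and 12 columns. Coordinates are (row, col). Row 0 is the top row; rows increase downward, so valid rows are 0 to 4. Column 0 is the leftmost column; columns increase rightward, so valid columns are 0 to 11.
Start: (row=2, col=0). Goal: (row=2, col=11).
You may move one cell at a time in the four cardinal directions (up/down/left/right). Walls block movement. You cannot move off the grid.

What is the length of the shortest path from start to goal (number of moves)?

Answer: Shortest path length: 11

Derivation:
BFS from (row=2, col=0) until reaching (row=2, col=11):
  Distance 0: (row=2, col=0)
  Distance 1: (row=1, col=0), (row=2, col=1), (row=3, col=0)
  Distance 2: (row=0, col=0), (row=1, col=1), (row=2, col=2), (row=4, col=0)
  Distance 3: (row=0, col=1), (row=1, col=2), (row=2, col=3), (row=3, col=2), (row=4, col=1)
  Distance 4: (row=0, col=2), (row=1, col=3), (row=2, col=4), (row=4, col=2)
  Distance 5: (row=0, col=3), (row=1, col=4), (row=2, col=5), (row=3, col=4), (row=4, col=3)
  Distance 6: (row=0, col=4), (row=1, col=5), (row=2, col=6), (row=3, col=5), (row=4, col=4)
  Distance 7: (row=0, col=5), (row=1, col=6), (row=2, col=7), (row=3, col=6), (row=4, col=5)
  Distance 8: (row=0, col=6), (row=1, col=7), (row=2, col=8), (row=3, col=7), (row=4, col=6)
  Distance 9: (row=0, col=7), (row=1, col=8), (row=2, col=9), (row=3, col=8), (row=4, col=7)
  Distance 10: (row=0, col=8), (row=1, col=9), (row=2, col=10), (row=3, col=9), (row=4, col=8)
  Distance 11: (row=0, col=9), (row=1, col=10), (row=2, col=11), (row=3, col=10), (row=4, col=9)  <- goal reached here
One shortest path (11 moves): (row=2, col=0) -> (row=2, col=1) -> (row=2, col=2) -> (row=2, col=3) -> (row=2, col=4) -> (row=2, col=5) -> (row=2, col=6) -> (row=2, col=7) -> (row=2, col=8) -> (row=2, col=9) -> (row=2, col=10) -> (row=2, col=11)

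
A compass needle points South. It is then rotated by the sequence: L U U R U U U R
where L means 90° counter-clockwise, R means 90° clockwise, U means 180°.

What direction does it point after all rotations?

Start: South
  L (left (90° counter-clockwise)) -> East
  U (U-turn (180°)) -> West
  U (U-turn (180°)) -> East
  R (right (90° clockwise)) -> South
  U (U-turn (180°)) -> North
  U (U-turn (180°)) -> South
  U (U-turn (180°)) -> North
  R (right (90° clockwise)) -> East
Final: East

Answer: Final heading: East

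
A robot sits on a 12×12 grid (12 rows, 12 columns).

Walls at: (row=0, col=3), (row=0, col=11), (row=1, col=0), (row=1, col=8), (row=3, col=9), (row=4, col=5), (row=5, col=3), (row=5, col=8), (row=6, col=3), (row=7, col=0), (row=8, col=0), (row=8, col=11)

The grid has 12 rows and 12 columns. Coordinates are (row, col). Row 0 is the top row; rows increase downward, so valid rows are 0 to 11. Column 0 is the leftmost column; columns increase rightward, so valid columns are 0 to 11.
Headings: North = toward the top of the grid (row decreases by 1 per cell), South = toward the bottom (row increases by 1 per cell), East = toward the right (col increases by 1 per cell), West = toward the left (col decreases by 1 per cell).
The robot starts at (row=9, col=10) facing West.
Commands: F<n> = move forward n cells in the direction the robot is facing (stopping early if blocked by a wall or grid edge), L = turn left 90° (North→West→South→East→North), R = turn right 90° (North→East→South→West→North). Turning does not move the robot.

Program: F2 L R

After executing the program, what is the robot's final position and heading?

Start: (row=9, col=10), facing West
  F2: move forward 2, now at (row=9, col=8)
  L: turn left, now facing South
  R: turn right, now facing West
Final: (row=9, col=8), facing West

Answer: Final position: (row=9, col=8), facing West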